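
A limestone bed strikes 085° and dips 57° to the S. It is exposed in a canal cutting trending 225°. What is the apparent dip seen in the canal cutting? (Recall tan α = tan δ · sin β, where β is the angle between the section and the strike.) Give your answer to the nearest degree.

45°

The section lies 40° from the strike.
tan(apparent dip) = tan 57° · sin 40° = 0.9898
α = arctan(0.9898) = 44.71°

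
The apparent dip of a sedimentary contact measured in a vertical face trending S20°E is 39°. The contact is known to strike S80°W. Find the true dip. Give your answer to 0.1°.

β = acute angle between strike S80°W and section S20°E = 80°.
tan δ = tan α / sin β = tan 39° / sin 80° = 0.8098 / 0.9848 = 0.8223
true dip = arctan 0.8223 = 39.43°

39.4°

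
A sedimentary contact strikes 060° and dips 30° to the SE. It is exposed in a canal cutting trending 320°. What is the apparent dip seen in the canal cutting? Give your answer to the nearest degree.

30°

The section lies 80° from the strike.
tan α = tan 30° × sin 80° = 0.5774 × 0.9848 = 0.5686
α = arctan(0.5686) = 29.62°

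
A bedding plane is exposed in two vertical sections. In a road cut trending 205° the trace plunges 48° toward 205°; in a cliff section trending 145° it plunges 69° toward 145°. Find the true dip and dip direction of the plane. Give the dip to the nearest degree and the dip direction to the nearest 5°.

true dip 69°, dip direction 140°

The two traces are lines in the plane: v₁ = (sin 205°·cos 48°, cos 205°·cos 48°, −sin 48°), v₂ = (sin 145°·cos 69°, cos 145°·cos 69°, −sin 69°).
The plane normal is n = v₁ × v₂ ∝ (0.348, -0.417, 0.208).
Dip δ = arctan(|n_h|/n_z) = arctan(0.543/0.208) = 69.1°.
Dip direction = atan2(0.348, -0.417) = 140° (azimuth of n's horizontal projection).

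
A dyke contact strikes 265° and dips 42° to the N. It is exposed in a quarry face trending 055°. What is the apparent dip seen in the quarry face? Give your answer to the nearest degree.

24°

The section lies 30° from the strike.
tan(apparent dip) = tan 42° · sin 30° = 0.4502
α = arctan(0.4502) = 24.24°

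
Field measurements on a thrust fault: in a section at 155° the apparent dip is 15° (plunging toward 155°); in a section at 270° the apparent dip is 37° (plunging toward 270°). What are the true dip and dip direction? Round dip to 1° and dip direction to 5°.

Each apparent-dip line lies in the plane. As unit vectors (x east, y north, z up), v₁ plunges 15°→155° and v₂ plunges 37°→270°.
The plane normal is n = v₁ × v₂ ∝ (-0.527, -0.452, 0.699).
tan δ = √(n_x²+n_y²)/n_z = 0.694/0.699, so δ = 44.8°.
Dip direction = atan2(-0.527, -0.452) = 229° (azimuth of n's horizontal projection).

true dip 45°, dip direction 230°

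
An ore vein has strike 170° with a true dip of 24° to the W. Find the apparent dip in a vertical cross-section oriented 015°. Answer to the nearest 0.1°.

10.7°

The strike is 170° and the section trends 015°; the acute angle between them is β = 25°.
tan α = tan 24° × sin 25° = 0.4452 × 0.4226 = 0.1882
apparent dip = arctan 0.1882 = 10.66°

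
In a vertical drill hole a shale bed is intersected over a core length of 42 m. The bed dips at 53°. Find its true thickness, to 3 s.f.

True thickness t = h · cos(dip) = 42 × cos 53°
t = 42 × 0.6018 = 25.276 m

25.3 m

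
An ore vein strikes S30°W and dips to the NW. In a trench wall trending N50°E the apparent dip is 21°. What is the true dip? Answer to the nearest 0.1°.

β = acute angle between strike S30°W and section N50°E = 20°.
tan(true dip) = tan 21° / sin 20° = 1.1223
δ = arctan(1.1223) = 48.30°

48.3°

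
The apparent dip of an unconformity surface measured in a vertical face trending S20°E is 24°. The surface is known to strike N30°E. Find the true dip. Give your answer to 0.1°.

The section is 50° from the strike.
tan δ = tan α / sin β = tan 24° / sin 50° = 0.4452 / 0.7660 = 0.5812
δ = arctan(0.5812) = 30.17°

30.2°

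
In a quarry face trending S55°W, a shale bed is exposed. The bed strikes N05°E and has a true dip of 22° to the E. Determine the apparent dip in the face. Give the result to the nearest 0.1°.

17.2°

The strike is N05°E and the section trends S55°W; the acute angle between them is β = 50°.
tan(apparent dip) = tan 22° · sin 50° = 0.3095
α = arctan(0.3095) = 17.20°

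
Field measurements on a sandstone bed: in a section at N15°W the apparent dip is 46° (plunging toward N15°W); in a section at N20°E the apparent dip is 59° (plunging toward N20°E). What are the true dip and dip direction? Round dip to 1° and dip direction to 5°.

The two traces are lines in the plane: v₁ = (sin 345°·cos 46°, cos 345°·cos 46°, −sin 46°), v₂ = (sin 20°·cos 59°, cos 20°·cos 59°, −sin 59°).
n = v₁ × v₂ = (0.227, 0.281, 0.205) (taken with n_z > 0).
True dip = arccos(n_z / |n|) = arccos(0.4941) = 60.4°.
Dip direction = azimuth of (n_x, n_y) = atan2(0.227, 0.281) = 39°.

true dip 60°, dip direction 040°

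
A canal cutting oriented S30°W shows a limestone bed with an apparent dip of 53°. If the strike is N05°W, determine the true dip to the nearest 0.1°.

The section is 35° from the strike.
tan δ = tan α / sin β = tan 53° / sin 35° = 1.3270 / 0.5736 = 2.3136
true dip = arctan 2.3136 = 66.62°

66.6°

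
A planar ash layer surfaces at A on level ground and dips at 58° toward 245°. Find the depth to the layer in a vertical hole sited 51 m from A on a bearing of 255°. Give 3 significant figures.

80.4 m

The hole lies 10° from the dip direction, so the down-dip offset is 51 × cos 10° = 50.23 m.
Depth = down-dip offset × tan(dip) = 50.23 × tan 58° = 50.23 × 1.6003
Depth = 80.38 m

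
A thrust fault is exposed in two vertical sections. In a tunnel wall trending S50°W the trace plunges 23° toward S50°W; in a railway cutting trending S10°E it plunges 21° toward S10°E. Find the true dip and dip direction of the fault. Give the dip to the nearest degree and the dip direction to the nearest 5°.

Represent each trace as a vector plunging at its apparent dip toward its trend (east-north-up frame): v₁ = (-0.705, -0.592, -0.391), v₂ = (0.162, -0.919, -0.358).
Cross product v₁ × v₂ gives the pole to the plane: n ∝ (-0.147, -0.316, 0.744).
True dip = arccos(n_z / |n|) = arccos(0.9056) = 25.1°.
Dip direction = azimuth of (n_x, n_y) = atan2(-0.147, -0.316) = 205°.

true dip 25°, dip direction 205°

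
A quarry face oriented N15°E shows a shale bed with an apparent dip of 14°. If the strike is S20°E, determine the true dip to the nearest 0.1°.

23.5°

The section is 35° from the strike.
tan δ = tan α / sin β = tan 14° / sin 35° = 0.2493 / 0.5736 = 0.4347
δ = arctan(0.4347) = 23.49°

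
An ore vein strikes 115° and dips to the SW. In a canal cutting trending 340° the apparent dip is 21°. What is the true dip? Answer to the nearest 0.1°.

β = acute angle between strike 115° and section 340° = 45°.
tan(true dip) = tan 21° / sin 45° = 0.5429
δ = arctan(0.5429) = 28.50°

28.5°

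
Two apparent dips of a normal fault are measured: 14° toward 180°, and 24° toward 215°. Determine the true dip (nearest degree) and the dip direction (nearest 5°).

true dip 26°, dip direction 240°

The two traces are lines in the plane: v₁ = (sin 180°·cos 14°, cos 180°·cos 14°, −sin 14°), v₂ = (sin 215°·cos 24°, cos 215°·cos 24°, −sin 24°).
The plane normal is n = v₁ × v₂ ∝ (-0.214, -0.127, 0.508).
True dip = arccos(n_z / |n|) = arccos(0.8985) = 26.0°.
Dip direction = azimuth of (n_x, n_y) = atan2(-0.214, -0.127) = 239°.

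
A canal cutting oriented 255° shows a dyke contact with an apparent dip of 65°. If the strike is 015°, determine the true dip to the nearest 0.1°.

β = acute angle between strike 015° and section 255° = 60°.
tan(true dip) = tan 65° / sin 60° = 2.4763
δ = arctan(2.4763) = 68.01°

68.0°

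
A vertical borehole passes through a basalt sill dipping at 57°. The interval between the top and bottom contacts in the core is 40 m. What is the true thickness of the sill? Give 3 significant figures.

True thickness t = h · cos(dip) = 40 × cos 57°
t = 40 × 0.5446 = 21.786 m

21.8 m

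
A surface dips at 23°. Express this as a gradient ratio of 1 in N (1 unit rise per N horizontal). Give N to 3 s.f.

1 in 2.36

1 : N means tan θ = 1/N, so N = 1/tan 23° = 1/0.4245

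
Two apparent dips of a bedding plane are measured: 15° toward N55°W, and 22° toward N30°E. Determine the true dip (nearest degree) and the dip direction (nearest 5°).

Each apparent-dip line lies in the plane. As unit vectors (x east, y north, z up), v₁ plunges 15°→N55°W and v₂ plunges 22°→N30°E.
The plane normal is n = v₁ × v₂ ∝ (-0.000, 0.416, 0.892).
tan δ = √(n_x²+n_y²)/n_z = 0.416/0.892, so δ = 25.0°.
The horizontal component of n points toward azimuth atan2(n_x, n_y) = 360°, the dip direction.

true dip 25°, dip direction 000°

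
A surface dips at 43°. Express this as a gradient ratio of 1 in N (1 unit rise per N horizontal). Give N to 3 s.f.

1 in 1.07

1 : N means tan θ = 1/N, so N = 1/tan 43° = 1/0.9325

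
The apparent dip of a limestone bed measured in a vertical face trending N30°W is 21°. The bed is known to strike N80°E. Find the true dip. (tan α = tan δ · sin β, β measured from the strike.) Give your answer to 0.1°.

22.2°

The section is 70° from the strike.
tan δ = tan α / sin β = tan 21° / sin 70° = 0.3839 / 0.9397 = 0.4085
δ = arctan(0.4085) = 22.22°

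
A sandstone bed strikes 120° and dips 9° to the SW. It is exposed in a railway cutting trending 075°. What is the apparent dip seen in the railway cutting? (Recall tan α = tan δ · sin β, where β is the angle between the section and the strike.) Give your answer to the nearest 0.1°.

6.4°

Angle between strike (120°) and section (075°): β = 45°.
tan α = tan 9° × sin 45° = 0.1584 × 0.7071 = 0.1120
apparent dip = arctan 0.1120 = 6.39°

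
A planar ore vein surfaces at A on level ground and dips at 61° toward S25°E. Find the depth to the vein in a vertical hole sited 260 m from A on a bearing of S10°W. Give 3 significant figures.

The hole lies 35° from the dip direction, so the down-dip offset is 260 × cos 35° = 212.98 m.
Depth = down-dip offset × tan(dip) = 212.98 × tan 61° = 212.98 × 1.8040
Depth = 384.23 m

384 m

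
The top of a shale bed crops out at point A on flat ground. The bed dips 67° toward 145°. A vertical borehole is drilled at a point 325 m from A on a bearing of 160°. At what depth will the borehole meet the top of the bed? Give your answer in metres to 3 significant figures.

The hole lies 15° from the dip direction, so the down-dip offset is 325 × cos 15° = 313.93 m.
Depth = down-dip offset × tan(dip) = 313.93 × tan 67° = 313.93 × 2.3559
Depth = 739.56 m

740 m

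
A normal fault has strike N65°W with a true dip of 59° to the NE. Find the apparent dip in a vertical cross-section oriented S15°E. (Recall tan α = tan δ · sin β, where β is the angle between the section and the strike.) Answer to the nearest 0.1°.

The section lies 50° from the strike.
tan α = tan 59° × sin 50° = 1.6643 × 0.7660 = 1.2749
apparent dip = arctan 1.2749 = 51.89°

51.9°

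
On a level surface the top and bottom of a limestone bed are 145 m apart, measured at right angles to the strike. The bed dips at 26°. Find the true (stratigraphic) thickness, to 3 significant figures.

True thickness t = w · sin(dip) = 145 × sin 26°
t = 145 × 0.4384 = 63.564 m

63.6 m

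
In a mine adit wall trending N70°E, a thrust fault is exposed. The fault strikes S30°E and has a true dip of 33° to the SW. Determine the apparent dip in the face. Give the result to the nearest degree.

33°

Angle between strike (S30°E) and section (N70°E): β = 80°.
tan(apparent dip) = tan 33° · sin 80° = 0.6395
apparent dip = arctan 0.6395 = 32.60°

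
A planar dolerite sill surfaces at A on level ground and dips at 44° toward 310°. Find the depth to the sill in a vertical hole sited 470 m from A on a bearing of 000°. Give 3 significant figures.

292 m

The hole lies 50° from the dip direction, so the down-dip offset is 470 × cos 50° = 302.11 m.
Depth = down-dip offset × tan(dip) = 302.11 × tan 44° = 302.11 × 0.9657
Depth = 291.74 m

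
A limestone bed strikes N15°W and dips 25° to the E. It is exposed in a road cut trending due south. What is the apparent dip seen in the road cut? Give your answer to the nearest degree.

7°

The strike is N15°W and the section trends due south; the acute angle between them is β = 15°.
tan(apparent dip) = tan 25° · sin 15° = 0.1207
α = arctan(0.1207) = 6.88°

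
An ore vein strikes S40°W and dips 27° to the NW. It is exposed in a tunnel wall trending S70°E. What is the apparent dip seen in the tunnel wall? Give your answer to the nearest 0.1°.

25.6°

Angle between strike (S40°W) and section (S70°E): β = 70°.
tan(apparent dip) = tan 27° · sin 70° = 0.4788
α = arctan(0.4788) = 25.58°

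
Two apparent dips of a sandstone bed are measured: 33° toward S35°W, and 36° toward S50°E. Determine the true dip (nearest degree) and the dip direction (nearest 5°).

true dip 43°, dip direction 170°

Represent each trace as a vector plunging at its apparent dip toward its trend (east-north-up frame): v₁ = (-0.481, -0.687, -0.545), v₂ = (0.620, -0.520, -0.588).
Cross product v₁ × v₂ gives the pole to the plane: n ∝ (0.121, -0.620, 0.676).
True dip = arccos(n_z / |n|) = arccos(0.7305) = 43.1°.
Dip direction = atan2(0.121, -0.620) = 169° (azimuth of n's horizontal projection).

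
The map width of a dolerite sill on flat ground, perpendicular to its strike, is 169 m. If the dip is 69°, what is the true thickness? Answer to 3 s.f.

True thickness t = w · sin(dip) = 169 × sin 69°
t = 169 × 0.9336 = 157.775 m

158 m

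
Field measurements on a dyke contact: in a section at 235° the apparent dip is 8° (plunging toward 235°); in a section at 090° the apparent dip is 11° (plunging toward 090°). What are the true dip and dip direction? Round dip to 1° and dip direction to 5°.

The two traces are lines in the plane: v₁ = (sin 235°·cos 8°, cos 235°·cos 8°, −sin 8°), v₂ = (sin 90°·cos 11°, cos 90°·cos 11°, −sin 11°).
n = v₁ × v₂ = (0.108, -0.291, 0.558) (taken with n_z > 0).
True dip = arccos(n_z / |n|) = arccos(0.8734) = 29.1°.
Dip direction = azimuth of (n_x, n_y) = atan2(0.108, -0.291) = 160°.

true dip 29°, dip direction 160°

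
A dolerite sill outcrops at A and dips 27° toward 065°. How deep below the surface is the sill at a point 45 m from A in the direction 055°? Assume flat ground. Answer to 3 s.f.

22.6 m

The hole lies 10° from the dip direction, so the down-dip offset is 45 × cos 10° = 44.32 m.
Depth = down-dip offset × tan(dip) = 44.32 × tan 27° = 44.32 × 0.5095
Depth = 22.58 m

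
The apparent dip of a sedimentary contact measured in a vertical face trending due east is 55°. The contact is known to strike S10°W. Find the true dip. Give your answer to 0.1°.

β = acute angle between strike S10°W and section due east = 80°.
tan δ = tan α / sin β = tan 55° / sin 80° = 1.4281 / 0.9848 = 1.4502
true dip = arctan 1.4502 = 55.41°

55.4°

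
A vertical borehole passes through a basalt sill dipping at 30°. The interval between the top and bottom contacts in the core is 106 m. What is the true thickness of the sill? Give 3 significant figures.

True thickness t = h · cos(dip) = 106 × cos 30°
t = 106 × 0.8660 = 91.799 m

91.8 m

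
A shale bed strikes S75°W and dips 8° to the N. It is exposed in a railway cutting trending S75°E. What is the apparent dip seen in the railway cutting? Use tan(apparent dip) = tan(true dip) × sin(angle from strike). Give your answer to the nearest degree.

Angle between strike (S75°W) and section (S75°E): β = 30°.
tan α = tan 8° × sin 30° = 0.1405 × 0.5000 = 0.0703
α = arctan(0.0703) = 4.02°

4°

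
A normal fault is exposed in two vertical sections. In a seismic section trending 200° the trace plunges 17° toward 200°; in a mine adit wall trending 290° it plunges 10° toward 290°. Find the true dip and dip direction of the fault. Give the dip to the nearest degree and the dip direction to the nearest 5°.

true dip 19°, dip direction 230°

Represent each trace as a vector plunging at its apparent dip toward its trend (east-north-up frame): v₁ = (-0.327, -0.899, -0.292), v₂ = (-0.925, 0.337, -0.174).
The plane normal is n = v₁ × v₂ ∝ (-0.255, -0.214, 0.942).
tan δ = √(n_x²+n_y²)/n_z = 0.332/0.942, so δ = 19.4°.
The horizontal component of n points toward azimuth atan2(n_x, n_y) = 230°, the dip direction.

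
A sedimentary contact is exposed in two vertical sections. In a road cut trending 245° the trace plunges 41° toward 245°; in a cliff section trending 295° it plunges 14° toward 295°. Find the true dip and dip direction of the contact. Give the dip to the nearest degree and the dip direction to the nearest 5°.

The two traces are lines in the plane: v₁ = (sin 245°·cos 41°, cos 245°·cos 41°, −sin 41°), v₂ = (sin 295°·cos 14°, cos 295°·cos 14°, −sin 14°).
The plane normal is n = v₁ × v₂ ∝ (-0.346, -0.411, 0.561).
Dip δ = arctan(|n_h|/n_z) = arctan(0.538/0.561) = 43.8°.
Dip direction = azimuth of (n_x, n_y) = atan2(-0.346, -0.411) = 220°.

true dip 44°, dip direction 220°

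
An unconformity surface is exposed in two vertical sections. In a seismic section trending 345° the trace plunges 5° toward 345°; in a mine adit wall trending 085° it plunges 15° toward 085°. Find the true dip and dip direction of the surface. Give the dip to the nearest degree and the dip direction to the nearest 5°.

true dip 17°, dip direction 060°

Each apparent-dip line lies in the plane. As unit vectors (x east, y north, z up), v₁ plunges 5°→345° and v₂ plunges 15°→085°.
The plane normal is n = v₁ × v₂ ∝ (0.242, 0.151, 0.948).
tan δ = √(n_x²+n_y²)/n_z = 0.285/0.948, so δ = 16.7°.
Dip direction = azimuth of (n_x, n_y) = atan2(0.242, 0.151) = 58°.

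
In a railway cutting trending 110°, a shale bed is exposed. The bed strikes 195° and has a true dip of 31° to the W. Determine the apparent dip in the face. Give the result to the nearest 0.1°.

Angle between strike (195°) and section (110°): β = 85°.
tan(apparent dip) = tan 31° · sin 85° = 0.5986
α = arctan(0.5986) = 30.90°

30.9°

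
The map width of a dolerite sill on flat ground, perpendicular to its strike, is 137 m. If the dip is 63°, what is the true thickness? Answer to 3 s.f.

122 m

True thickness t = w · sin(dip) = 137 × sin 63°
t = 137 × 0.8910 = 122.068 m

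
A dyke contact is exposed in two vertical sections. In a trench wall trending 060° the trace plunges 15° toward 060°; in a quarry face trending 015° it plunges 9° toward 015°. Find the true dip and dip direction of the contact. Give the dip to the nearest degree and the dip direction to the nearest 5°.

Represent each trace as a vector plunging at its apparent dip toward its trend (east-north-up frame): v₁ = (0.837, 0.483, -0.259), v₂ = (0.256, 0.954, -0.156).
The plane normal is n = v₁ × v₂ ∝ (0.171, 0.065, 0.675).
True dip = arccos(n_z / |n|) = arccos(0.9651) = 15.2°.
The horizontal component of n points toward azimuth atan2(n_x, n_y) = 69°, the dip direction.

true dip 15°, dip direction 070°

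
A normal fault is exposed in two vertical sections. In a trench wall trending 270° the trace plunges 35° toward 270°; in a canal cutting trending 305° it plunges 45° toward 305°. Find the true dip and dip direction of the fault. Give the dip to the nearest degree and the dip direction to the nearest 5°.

true dip 46°, dip direction 315°

Represent each trace as a vector plunging at its apparent dip toward its trend (east-north-up frame): v₁ = (-0.819, -0.000, -0.574), v₂ = (-0.579, 0.406, -0.707).
The plane normal is n = v₁ × v₂ ∝ (-0.233, 0.247, 0.332).
tan δ = √(n_x²+n_y²)/n_z = 0.339/0.332, so δ = 45.6°.
The horizontal component of n points toward azimuth atan2(n_x, n_y) = 317°, the dip direction.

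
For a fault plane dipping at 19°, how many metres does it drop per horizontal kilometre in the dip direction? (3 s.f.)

drop per km = 1000 × tan 19° = 1000 × 0.3443

344 m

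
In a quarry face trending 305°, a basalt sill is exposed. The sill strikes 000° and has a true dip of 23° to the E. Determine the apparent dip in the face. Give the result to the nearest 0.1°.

Angle between strike (000°) and section (305°): β = 55°.
tan(apparent dip) = tan 23° · sin 55° = 0.3477
apparent dip = arctan 0.3477 = 19.17°

19.2°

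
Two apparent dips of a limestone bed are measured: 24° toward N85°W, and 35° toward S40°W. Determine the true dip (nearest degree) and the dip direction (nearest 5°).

true dip 35°, dip direction 225°

The two traces are lines in the plane: v₁ = (sin 275°·cos 24°, cos 275°·cos 24°, −sin 24°), v₂ = (sin 220°·cos 35°, cos 220°·cos 35°, −sin 35°).
The plane normal is n = v₁ × v₂ ∝ (-0.301, -0.308, 0.613).
Dip δ = arctan(|n_h|/n_z) = arctan(0.430/0.613) = 35.1°.
Dip direction = azimuth of (n_x, n_y) = atan2(-0.301, -0.308) = 224°.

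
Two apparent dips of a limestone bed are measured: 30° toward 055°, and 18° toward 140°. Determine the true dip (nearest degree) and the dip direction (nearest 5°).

The two traces are lines in the plane: v₁ = (sin 55°·cos 30°, cos 55°·cos 30°, −sin 30°), v₂ = (sin 140°·cos 18°, cos 140°·cos 18°, −sin 18°).
The plane normal is n = v₁ × v₂ ∝ (0.518, 0.086, 0.821).
True dip = arccos(n_z / |n|) = arccos(0.8424) = 32.6°.
Dip direction = atan2(0.518, 0.086) = 81° (azimuth of n's horizontal projection).

true dip 33°, dip direction 080°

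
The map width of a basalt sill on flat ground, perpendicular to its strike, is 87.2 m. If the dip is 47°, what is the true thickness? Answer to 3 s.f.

63.8 m

True thickness t = w · sin(dip) = 87.2 × sin 47°
t = 87.2 × 0.7314 = 63.774 m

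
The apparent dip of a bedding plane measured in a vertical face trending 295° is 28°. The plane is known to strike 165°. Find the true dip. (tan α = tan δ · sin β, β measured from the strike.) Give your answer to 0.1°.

34.8°

The section is 50° from the strike.
tan(true dip) = tan 28° / sin 50° = 0.6941
δ = arctan(0.6941) = 34.76°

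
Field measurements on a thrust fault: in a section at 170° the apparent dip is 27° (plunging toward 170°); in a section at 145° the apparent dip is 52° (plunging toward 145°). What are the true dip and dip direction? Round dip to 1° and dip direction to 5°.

true dip 63°, dip direction 095°

Each apparent-dip line lies in the plane. As unit vectors (x east, y north, z up), v₁ plunges 27°→170° and v₂ plunges 52°→145°.
Cross product v₁ × v₂ gives the pole to the plane: n ∝ (0.462, -0.038, 0.232).
Dip δ = arctan(|n_h|/n_z) = arctan(0.464/0.232) = 63.5°.
Dip direction = azimuth of (n_x, n_y) = atan2(0.462, -0.038) = 95°.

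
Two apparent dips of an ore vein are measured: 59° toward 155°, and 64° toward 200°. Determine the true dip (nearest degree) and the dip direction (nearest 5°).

Each apparent-dip line lies in the plane. As unit vectors (x east, y north, z up), v₁ plunges 59°→155° and v₂ plunges 64°→200°.
n = v₁ × v₂ = (-0.066, -0.324, 0.160) (taken with n_z > 0).
Dip δ = arctan(|n_h|/n_z) = arctan(0.331/0.160) = 64.2°.
Dip direction = azimuth of (n_x, n_y) = atan2(-0.066, -0.324) = 192°.

true dip 64°, dip direction 190°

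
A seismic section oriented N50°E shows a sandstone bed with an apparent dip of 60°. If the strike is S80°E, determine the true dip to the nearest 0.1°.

β = acute angle between strike S80°E and section N50°E = 50°.
tan δ = tan α / sin β = tan 60° / sin 50° = 1.7321 / 0.7660 = 2.2610
δ = arctan(2.2610) = 66.14°

66.1°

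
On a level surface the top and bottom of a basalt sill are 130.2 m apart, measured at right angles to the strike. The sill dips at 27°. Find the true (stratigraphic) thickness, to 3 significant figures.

59.1 m

True thickness t = w · sin(dip) = 130.2 × sin 27°
t = 130.2 × 0.4540 = 59.110 m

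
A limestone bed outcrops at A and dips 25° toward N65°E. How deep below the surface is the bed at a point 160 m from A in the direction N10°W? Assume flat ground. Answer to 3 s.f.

The hole lies 75° from the dip direction, so the down-dip offset is 160 × cos 75° = 41.41 m.
Depth = down-dip offset × tan(dip) = 41.41 × tan 25° = 41.41 × 0.4663
Depth = 19.31 m

19.3 m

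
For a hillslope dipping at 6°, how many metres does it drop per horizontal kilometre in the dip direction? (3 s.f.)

105 m

drop per km = 1000 × tan 6° = 1000 × 0.1051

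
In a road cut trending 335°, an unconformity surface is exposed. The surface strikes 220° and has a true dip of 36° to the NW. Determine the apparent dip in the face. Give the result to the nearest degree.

The section lies 65° from the strike.
tan(apparent dip) = tan 36° · sin 65° = 0.6585
apparent dip = arctan 0.6585 = 33.36°

33°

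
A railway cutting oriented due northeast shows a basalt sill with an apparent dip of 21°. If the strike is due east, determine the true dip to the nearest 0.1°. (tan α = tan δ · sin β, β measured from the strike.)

28.5°

β = acute angle between strike due east and section due northeast = 45°.
tan(true dip) = tan 21° / sin 45° = 0.5429
true dip = arctan 0.5429 = 28.50°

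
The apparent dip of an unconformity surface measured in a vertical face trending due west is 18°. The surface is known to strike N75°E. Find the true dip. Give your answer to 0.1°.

The section is 15° from the strike.
tan(true dip) = tan 18° / sin 15° = 1.2554
true dip = arctan 1.2554 = 51.46°

51.5°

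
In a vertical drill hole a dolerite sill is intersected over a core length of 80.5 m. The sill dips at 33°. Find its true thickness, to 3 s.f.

True thickness t = h · cos(dip) = 80.5 × cos 33°
t = 80.5 × 0.8387 = 67.513 m

67.5 m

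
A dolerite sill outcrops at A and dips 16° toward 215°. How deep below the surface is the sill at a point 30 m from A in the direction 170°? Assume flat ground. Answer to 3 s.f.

6.08 m

The hole lies 45° from the dip direction, so the down-dip offset is 30 × cos 45° = 21.21 m.
Depth = down-dip offset × tan(dip) = 21.21 × tan 16° = 21.21 × 0.2867
Depth = 6.08 m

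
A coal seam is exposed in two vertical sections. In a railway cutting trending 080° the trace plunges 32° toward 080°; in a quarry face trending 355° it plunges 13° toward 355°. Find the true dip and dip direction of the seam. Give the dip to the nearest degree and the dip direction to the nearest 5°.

true dip 33°, dip direction 065°

Represent each trace as a vector plunging at its apparent dip toward its trend (east-north-up frame): v₁ = (0.835, 0.147, -0.530), v₂ = (-0.085, 0.971, -0.225).
The plane normal is n = v₁ × v₂ ∝ (0.481, 0.233, 0.823).
Dip δ = arctan(|n_h|/n_z) = arctan(0.535/0.823) = 33.0°.
The horizontal component of n points toward azimuth atan2(n_x, n_y) = 64°, the dip direction.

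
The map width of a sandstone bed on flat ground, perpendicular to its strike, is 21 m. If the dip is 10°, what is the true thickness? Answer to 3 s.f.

3.65 m

True thickness t = w · sin(dip) = 21 × sin 10°
t = 21 × 0.1736 = 3.647 m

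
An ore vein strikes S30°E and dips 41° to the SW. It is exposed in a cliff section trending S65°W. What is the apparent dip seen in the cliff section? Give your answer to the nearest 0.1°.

Angle between strike (S30°E) and section (S65°W): β = 85°.
tan α = tan 41° × sin 85° = 0.8693 × 0.9962 = 0.8660
apparent dip = arctan 0.8660 = 40.89°

40.9°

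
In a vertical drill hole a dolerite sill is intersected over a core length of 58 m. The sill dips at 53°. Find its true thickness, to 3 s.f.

True thickness t = h · cos(dip) = 58 × cos 53°
t = 58 × 0.6018 = 34.905 m

34.9 m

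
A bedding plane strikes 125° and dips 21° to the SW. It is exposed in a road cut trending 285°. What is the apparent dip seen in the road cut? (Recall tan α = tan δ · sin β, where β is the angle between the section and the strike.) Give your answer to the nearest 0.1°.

7.5°

Angle between strike (125°) and section (285°): β = 20°.
tan α = tan 21° × sin 20° = 0.3839 × 0.3420 = 0.1313
apparent dip = arctan 0.1313 = 7.48°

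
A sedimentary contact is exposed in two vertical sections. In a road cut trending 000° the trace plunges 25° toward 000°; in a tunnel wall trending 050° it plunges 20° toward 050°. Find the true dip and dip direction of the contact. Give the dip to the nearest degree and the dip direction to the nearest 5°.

Represent each trace as a vector plunging at its apparent dip toward its trend (east-north-up frame): v₁ = (0.000, 0.906, -0.423), v₂ = (0.720, 0.604, -0.342).
The plane normal is n = v₁ × v₂ ∝ (0.055, 0.304, 0.652).
True dip = arccos(n_z / |n|) = arccos(0.9037) = 25.4°.
The horizontal component of n points toward azimuth atan2(n_x, n_y) = 10°, the dip direction.

true dip 25°, dip direction 010°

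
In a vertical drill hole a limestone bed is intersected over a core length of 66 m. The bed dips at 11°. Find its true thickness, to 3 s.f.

True thickness t = h · cos(dip) = 66 × cos 11°
t = 66 × 0.9816 = 64.787 m

64.8 m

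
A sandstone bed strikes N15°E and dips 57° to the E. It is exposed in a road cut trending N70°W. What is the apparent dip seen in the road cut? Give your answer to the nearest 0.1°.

56.9°

The strike is N15°E and the section trends N70°W; the acute angle between them is β = 85°.
tan α = tan 57° × sin 85° = 1.5399 × 0.9962 = 1.5340
α = arctan(1.5340) = 56.90°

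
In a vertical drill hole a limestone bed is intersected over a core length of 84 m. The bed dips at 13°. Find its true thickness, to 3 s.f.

True thickness t = h · cos(dip) = 84 × cos 13°
t = 84 × 0.9744 = 81.847 m

81.8 m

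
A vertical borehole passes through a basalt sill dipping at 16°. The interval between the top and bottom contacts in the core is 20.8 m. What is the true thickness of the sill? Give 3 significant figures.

True thickness t = h · cos(dip) = 20.8 × cos 16°
t = 20.8 × 0.9613 = 19.994 m

20.0 m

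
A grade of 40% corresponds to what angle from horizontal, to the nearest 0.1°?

21.8°

tan θ = 40/100 = 0.4000
θ = arctan(0.4000) = 21.80°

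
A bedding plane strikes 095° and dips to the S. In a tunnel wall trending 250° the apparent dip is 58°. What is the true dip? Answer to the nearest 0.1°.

The section is 25° from the strike.
tan δ = tan α / sin β = tan 58° / sin 25° = 1.6003 / 0.4226 = 3.7867
true dip = arctan 3.7867 = 75.21°

75.2°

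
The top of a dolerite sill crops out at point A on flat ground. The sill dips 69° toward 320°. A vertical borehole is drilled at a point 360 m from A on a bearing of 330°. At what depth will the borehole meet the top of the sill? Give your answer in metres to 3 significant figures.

924 m

The hole lies 10° from the dip direction, so the down-dip offset is 360 × cos 10° = 354.53 m.
Depth = down-dip offset × tan(dip) = 354.53 × tan 69° = 354.53 × 2.6051
Depth = 923.58 m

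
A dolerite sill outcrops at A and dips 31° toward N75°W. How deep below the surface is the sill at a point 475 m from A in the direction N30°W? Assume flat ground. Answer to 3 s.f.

202 m

The hole lies 45° from the dip direction, so the down-dip offset is 475 × cos 45° = 335.88 m.
Depth = down-dip offset × tan(dip) = 335.88 × tan 31° = 335.88 × 0.6009
Depth = 201.81 m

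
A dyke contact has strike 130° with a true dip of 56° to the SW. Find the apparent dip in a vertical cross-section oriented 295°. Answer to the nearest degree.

21°

The section lies 15° from the strike.
tan(apparent dip) = tan 56° · sin 15° = 0.3837
α = arctan(0.3837) = 20.99°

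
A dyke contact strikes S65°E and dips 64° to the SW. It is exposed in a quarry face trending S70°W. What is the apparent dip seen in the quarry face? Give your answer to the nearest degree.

55°

Angle between strike (S65°E) and section (S70°W): β = 45°.
tan(apparent dip) = tan 64° · sin 45° = 1.4498
apparent dip = arctan 1.4498 = 55.40°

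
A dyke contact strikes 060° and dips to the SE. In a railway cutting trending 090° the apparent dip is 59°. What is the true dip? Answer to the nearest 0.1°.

73.3°

β = acute angle between strike 060° and section 090° = 30°.
tan(true dip) = tan 59° / sin 30° = 3.3286
true dip = arctan 3.3286 = 73.28°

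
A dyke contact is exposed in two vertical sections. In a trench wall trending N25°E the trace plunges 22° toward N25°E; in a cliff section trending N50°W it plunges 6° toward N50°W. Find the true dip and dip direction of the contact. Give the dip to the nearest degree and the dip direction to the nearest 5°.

true dip 22°, dip direction 025°

Each apparent-dip line lies in the plane. As unit vectors (x east, y north, z up), v₁ plunges 22°→N25°E and v₂ plunges 6°→N50°W.
n = v₁ × v₂ = (0.152, 0.326, 0.891) (taken with n_z > 0).
Dip δ = arctan(|n_h|/n_z) = arctan(0.360/0.891) = 22.0°.
The horizontal component of n points toward azimuth atan2(n_x, n_y) = 25°, the dip direction.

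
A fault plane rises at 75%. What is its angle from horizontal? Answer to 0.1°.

36.9°

tan θ = 75/100 = 0.7500
θ = arctan(0.7500) = 36.87°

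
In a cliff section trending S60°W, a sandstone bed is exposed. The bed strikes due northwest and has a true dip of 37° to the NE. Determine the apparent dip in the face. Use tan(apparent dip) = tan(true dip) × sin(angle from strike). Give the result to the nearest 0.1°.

36.1°

The strike is due northwest and the section trends S60°W; the acute angle between them is β = 75°.
tan α = tan 37° × sin 75° = 0.7536 × 0.9659 = 0.7279
apparent dip = arctan 0.7279 = 36.05°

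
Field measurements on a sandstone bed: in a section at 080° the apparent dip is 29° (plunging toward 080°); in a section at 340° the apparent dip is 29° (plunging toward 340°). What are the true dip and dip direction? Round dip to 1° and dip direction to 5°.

The two traces are lines in the plane: v₁ = (sin 80°·cos 29°, cos 80°·cos 29°, −sin 29°), v₂ = (sin 340°·cos 29°, cos 340°·cos 29°, −sin 29°).
The plane normal is n = v₁ × v₂ ∝ (0.325, 0.563, 0.753).
Dip δ = arctan(|n_h|/n_z) = arctan(0.650/0.753) = 40.8°.
Dip direction = azimuth of (n_x, n_y) = atan2(0.325, 0.563) = 30°.

true dip 41°, dip direction 030°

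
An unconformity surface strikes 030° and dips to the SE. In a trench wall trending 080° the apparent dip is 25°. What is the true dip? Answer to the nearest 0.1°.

31.3°

The section is 50° from the strike.
tan(true dip) = tan 25° / sin 50° = 0.6087
δ = arctan(0.6087) = 31.33°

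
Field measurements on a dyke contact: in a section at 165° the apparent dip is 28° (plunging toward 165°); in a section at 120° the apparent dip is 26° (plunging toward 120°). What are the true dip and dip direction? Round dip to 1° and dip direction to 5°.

Represent each trace as a vector plunging at its apparent dip toward its trend (east-north-up frame): v₁ = (0.229, -0.853, -0.469), v₂ = (0.778, -0.449, -0.438).
The plane normal is n = v₁ × v₂ ∝ (0.163, -0.265, 0.561).
tan δ = √(n_x²+n_y²)/n_z = 0.311/0.561, so δ = 29.0°.
The horizontal component of n points toward azimuth atan2(n_x, n_y) = 148°, the dip direction.

true dip 29°, dip direction 150°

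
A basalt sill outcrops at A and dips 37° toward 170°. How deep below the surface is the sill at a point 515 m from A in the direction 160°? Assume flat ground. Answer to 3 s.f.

382 m

The hole lies 10° from the dip direction, so the down-dip offset is 515 × cos 10° = 507.18 m.
Depth = down-dip offset × tan(dip) = 507.18 × tan 37° = 507.18 × 0.7536
Depth = 382.18 m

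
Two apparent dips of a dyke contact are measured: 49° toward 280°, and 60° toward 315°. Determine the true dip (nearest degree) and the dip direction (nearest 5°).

true dip 61°, dip direction 330°

The two traces are lines in the plane: v₁ = (sin 280°·cos 49°, cos 280°·cos 49°, −sin 49°), v₂ = (sin 315°·cos 60°, cos 315°·cos 60°, −sin 60°).
n = v₁ × v₂ = (-0.168, 0.293, 0.188) (taken with n_z > 0).
tan δ = √(n_x²+n_y²)/n_z = 0.338/0.188, so δ = 60.9°.
Dip direction = atan2(-0.168, 0.293) = 330° (azimuth of n's horizontal projection).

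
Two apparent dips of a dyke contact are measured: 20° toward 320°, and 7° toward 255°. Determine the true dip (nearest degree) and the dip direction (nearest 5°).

Each apparent-dip line lies in the plane. As unit vectors (x east, y north, z up), v₁ plunges 20°→320° and v₂ plunges 7°→255°.
Cross product v₁ × v₂ gives the pole to the plane: n ∝ (-0.176, 0.254, 0.845).
Dip δ = arctan(|n_h|/n_z) = arctan(0.309/0.845) = 20.1°.
Dip direction = azimuth of (n_x, n_y) = atan2(-0.176, 0.254) = 325°.

true dip 20°, dip direction 325°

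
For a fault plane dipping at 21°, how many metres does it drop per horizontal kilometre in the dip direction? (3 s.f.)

384 m

drop per km = 1000 × tan 21° = 1000 × 0.3839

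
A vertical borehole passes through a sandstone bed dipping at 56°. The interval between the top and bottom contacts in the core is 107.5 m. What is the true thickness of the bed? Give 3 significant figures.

60.1 m

True thickness t = h · cos(dip) = 107.5 × cos 56°
t = 107.5 × 0.5592 = 60.113 m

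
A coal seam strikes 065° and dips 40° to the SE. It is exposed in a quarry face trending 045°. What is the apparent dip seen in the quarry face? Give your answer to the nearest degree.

16°

Angle between strike (065°) and section (045°): β = 20°.
tan α = tan 40° × sin 20° = 0.8391 × 0.3420 = 0.2870
α = arctan(0.2870) = 16.01°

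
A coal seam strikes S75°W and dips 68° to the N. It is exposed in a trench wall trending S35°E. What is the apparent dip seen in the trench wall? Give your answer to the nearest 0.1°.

The section lies 70° from the strike.
tan α = tan 68° × sin 70° = 2.4751 × 0.9397 = 2.3258
apparent dip = arctan 2.3258 = 66.73°

66.7°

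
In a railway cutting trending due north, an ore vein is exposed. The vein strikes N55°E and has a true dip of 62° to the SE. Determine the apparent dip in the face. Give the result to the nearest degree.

The strike is N55°E and the section trends due north; the acute angle between them is β = 55°.
tan(apparent dip) = tan 62° · sin 55° = 1.5406
α = arctan(1.5406) = 57.01°

57°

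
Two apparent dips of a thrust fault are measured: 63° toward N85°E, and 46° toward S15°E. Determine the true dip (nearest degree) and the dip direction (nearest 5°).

true dip 64°, dip direction 105°

The two traces are lines in the plane: v₁ = (sin 85°·cos 63°, cos 85°·cos 63°, −sin 63°), v₂ = (sin 165°·cos 46°, cos 165°·cos 46°, −sin 46°).
The plane normal is n = v₁ × v₂ ∝ (0.626, -0.165, 0.311).
tan δ = √(n_x²+n_y²)/n_z = 0.648/0.311, so δ = 64.4°.
Dip direction = atan2(0.626, -0.165) = 105° (azimuth of n's horizontal projection).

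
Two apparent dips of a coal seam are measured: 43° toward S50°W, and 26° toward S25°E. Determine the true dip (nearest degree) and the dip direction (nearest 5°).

true dip 44°, dip direction 215°

The two traces are lines in the plane: v₁ = (sin 230°·cos 43°, cos 230°·cos 43°, −sin 43°), v₂ = (sin 155°·cos 26°, cos 155°·cos 26°, −sin 26°).
Cross product v₁ × v₂ gives the pole to the plane: n ∝ (-0.349, -0.505, 0.635).
tan δ = √(n_x²+n_y²)/n_z = 0.614/0.635, so δ = 44.0°.
Dip direction = azimuth of (n_x, n_y) = atan2(-0.349, -0.505) = 215°.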